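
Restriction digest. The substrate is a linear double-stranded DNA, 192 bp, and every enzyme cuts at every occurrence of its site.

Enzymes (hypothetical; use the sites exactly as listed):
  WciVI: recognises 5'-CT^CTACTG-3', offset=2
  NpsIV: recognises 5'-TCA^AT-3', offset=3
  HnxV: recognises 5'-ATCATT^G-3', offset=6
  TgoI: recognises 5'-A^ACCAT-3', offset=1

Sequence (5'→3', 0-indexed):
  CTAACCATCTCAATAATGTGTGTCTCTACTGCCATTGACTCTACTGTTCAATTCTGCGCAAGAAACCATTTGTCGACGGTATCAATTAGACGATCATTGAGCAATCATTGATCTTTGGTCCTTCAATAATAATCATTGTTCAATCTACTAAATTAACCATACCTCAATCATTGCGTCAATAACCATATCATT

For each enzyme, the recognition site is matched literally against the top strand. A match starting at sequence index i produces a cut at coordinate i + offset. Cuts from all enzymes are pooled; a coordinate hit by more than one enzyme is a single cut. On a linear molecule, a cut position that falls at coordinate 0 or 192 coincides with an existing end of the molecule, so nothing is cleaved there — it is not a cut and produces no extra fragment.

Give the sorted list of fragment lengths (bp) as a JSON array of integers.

[3,3,5,6,6,9,10,11,11,11,12,13,13,14,14,15,16,20]

Scan for sites:
  WciVI CTCTACTG/2: at [23, 38] ⇒ [25, 40]
  NpsIV TCAAT/3: at [9, 47, 81, 122, 139, 163, 175] ⇒ [12, 50, 84, 125, 142, 166, 178]
  HnxV ATCATTG/6: at [92, 103, 131, 166] ⇒ [98, 109, 137, 172]
  TgoI AACCAT/1: at [2, 63, 154, 180] ⇒ [3, 64, 155, 181]

All cut coordinates (distinct, sorted): [3, 12, 25, 40, 50, 64, 84, 98, 109, 125, 137, 142, 155, 166, 172, 178, 181]

Fragments:
  [0,3): 3 bp
  [3,12): 9 bp
  [12,25): 13 bp
  [25,40): 15 bp
  [40,50): 10 bp
  [50,64): 14 bp
  [64,84): 20 bp
  [84,98): 14 bp
  [98,109): 11 bp
  [109,125): 16 bp
  [125,137): 12 bp
  [137,142): 5 bp
  [142,155): 13 bp
  [155,166): 11 bp
  [166,172): 6 bp
  [172,178): 6 bp
  [178,181): 3 bp
  [181,192): 11 bp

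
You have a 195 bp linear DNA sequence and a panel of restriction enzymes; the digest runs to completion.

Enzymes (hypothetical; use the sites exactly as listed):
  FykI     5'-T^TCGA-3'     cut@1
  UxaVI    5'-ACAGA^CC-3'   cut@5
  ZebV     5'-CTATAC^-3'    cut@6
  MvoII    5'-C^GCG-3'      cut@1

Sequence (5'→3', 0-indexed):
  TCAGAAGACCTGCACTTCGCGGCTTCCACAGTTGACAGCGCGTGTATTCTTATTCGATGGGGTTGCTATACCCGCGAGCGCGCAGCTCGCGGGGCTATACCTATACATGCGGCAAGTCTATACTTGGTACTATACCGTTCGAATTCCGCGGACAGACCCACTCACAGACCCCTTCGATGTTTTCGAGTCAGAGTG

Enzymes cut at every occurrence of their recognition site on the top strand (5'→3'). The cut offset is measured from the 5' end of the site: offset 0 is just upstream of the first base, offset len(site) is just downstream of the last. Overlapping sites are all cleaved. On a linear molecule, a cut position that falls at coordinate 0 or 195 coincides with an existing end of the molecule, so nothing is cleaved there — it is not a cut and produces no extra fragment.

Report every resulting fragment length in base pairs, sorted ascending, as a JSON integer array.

[2,3,5,6,6,9,9,9,9,12,12,12,13,14,17,18,18,21]

Per-enzyme occurrences:
  FykI TTCGA/1: at [52, 137, 172, 181] ⇒ [53, 138, 173, 182]
  UxaVI ACAGACC/5: at [151, 163] ⇒ [156, 168]
  ZebV CTATAC/6: at [65, 94, 100, 117, 129] ⇒ [71, 100, 106, 123, 135]
  MvoII CGCG/1: at [17, 38, 72, 78, 87, 146] ⇒ [18, 39, 73, 79, 88, 147]

Pooled cuts: [18, 39, 53, 71, 73, 79, 88, 100, 106, 123, 135, 138, 147, 156, 168, 173, 182]

Fragments:
  [0,18): 18 bp
  [18,39): 21 bp
  [39,53): 14 bp
  [53,71): 18 bp
  [71,73): 2 bp
  [73,79): 6 bp
  [79,88): 9 bp
  [88,100): 12 bp
  [100,106): 6 bp
  [106,123): 17 bp
  [123,135): 12 bp
  [135,138): 3 bp
  [138,147): 9 bp
  [147,156): 9 bp
  [156,168): 12 bp
  [168,173): 5 bp
  [173,182): 9 bp
  [182,195): 13 bp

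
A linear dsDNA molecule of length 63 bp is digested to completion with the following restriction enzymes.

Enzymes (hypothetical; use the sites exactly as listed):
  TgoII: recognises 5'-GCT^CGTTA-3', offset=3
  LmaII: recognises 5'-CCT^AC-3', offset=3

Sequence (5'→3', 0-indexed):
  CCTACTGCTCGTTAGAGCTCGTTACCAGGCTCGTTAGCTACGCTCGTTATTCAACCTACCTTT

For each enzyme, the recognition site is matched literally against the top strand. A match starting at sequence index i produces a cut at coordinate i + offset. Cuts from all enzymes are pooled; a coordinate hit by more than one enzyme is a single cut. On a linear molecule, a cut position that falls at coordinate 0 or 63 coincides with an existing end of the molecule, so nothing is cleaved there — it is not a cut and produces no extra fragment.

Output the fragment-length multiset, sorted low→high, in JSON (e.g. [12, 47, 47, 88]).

[3,6,6,10,12,13,13]

Site scan:
  TgoII (GCTCGTTA, off=3): starts [6, 16, 28, 41] → cuts [9, 19, 31, 44]
  LmaII (CCTAC, off=3): starts [0, 54] → cuts [3, 57]

Pooled cuts: [3, 9, 19, 31, 44, 57]

Fragment lengths:
  [0,3): 3 bp
  [3,9): 6 bp
  [9,19): 10 bp
  [19,31): 12 bp
  [31,44): 13 bp
  [44,57): 13 bp
  [57,63): 6 bp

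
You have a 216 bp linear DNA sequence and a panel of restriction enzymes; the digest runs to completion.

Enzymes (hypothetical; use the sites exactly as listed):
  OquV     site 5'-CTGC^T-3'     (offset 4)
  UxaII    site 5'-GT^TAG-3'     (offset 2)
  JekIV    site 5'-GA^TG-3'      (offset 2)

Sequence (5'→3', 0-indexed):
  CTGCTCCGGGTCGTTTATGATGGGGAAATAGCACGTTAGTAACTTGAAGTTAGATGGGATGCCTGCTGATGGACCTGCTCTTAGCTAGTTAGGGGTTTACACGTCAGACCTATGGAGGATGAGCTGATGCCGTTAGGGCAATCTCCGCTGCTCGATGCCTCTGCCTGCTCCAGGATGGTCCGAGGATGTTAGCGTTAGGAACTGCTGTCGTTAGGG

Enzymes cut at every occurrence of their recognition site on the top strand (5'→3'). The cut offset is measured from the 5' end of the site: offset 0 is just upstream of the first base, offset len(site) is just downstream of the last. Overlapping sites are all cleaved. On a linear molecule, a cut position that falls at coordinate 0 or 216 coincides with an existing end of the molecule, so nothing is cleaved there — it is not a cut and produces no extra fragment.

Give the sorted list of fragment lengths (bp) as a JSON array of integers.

[3,3,4,4,4,5,5,6,6,6,7,7,8,9,10,11,11,13,14,16,16,18,30]

Per-enzyme occurrences:
  OquV (CTGCT, off=4): starts [0, 62, 74, 147, 164, 201] → cuts [4, 66, 78, 151, 168, 205]
  UxaII (GTTAG, off=2): starts [34, 48, 87, 131, 187, 193, 209] → cuts [36, 50, 89, 133, 189, 195, 211]
  JekIV (GATG, off=2): starts [18, 52, 57, 67, 117, 125, 153, 173, 184] → cuts [20, 54, 59, 69, 119, 127, 155, 175, 186]

Pooled cuts: [4, 20, 36, 50, 54, 59, 66, 69, 78, 89, 119, 127, 133, 151, 155, 168, 175, 186, 189, 195, 205, 211]

Fragments:
  [0,4): 4 bp
  [4,20): 16 bp
  [20,36): 16 bp
  [36,50): 14 bp
  [50,54): 4 bp
  [54,59): 5 bp
  [59,66): 7 bp
  [66,69): 3 bp
  [69,78): 9 bp
  [78,89): 11 bp
  [89,119): 30 bp
  [119,127): 8 bp
  [127,133): 6 bp
  [133,151): 18 bp
  [151,155): 4 bp
  [155,168): 13 bp
  [168,175): 7 bp
  [175,186): 11 bp
  [186,189): 3 bp
  [189,195): 6 bp
  [195,205): 10 bp
  [205,211): 6 bp
  [211,216): 5 bp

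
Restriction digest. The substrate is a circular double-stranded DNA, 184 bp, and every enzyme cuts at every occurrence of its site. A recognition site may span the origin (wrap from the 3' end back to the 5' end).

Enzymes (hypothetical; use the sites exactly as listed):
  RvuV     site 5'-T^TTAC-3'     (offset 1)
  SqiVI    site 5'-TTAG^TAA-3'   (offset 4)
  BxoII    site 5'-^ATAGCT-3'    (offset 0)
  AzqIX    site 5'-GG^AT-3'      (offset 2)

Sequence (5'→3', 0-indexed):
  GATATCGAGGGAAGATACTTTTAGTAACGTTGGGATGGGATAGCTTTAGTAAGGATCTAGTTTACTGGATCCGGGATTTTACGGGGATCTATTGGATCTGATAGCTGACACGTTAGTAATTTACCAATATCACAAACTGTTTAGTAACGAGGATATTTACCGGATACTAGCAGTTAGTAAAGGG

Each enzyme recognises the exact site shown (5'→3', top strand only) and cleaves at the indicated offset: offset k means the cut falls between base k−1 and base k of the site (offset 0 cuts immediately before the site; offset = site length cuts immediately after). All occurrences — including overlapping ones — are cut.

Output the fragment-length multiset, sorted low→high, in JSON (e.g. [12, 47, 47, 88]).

[3,4,4,5,5,5,7,7,7,7,8,8,8,9,10,10,14,16,23,24]

Per-enzyme occurrences:
  RvuV TTTAC/1: at [60, 77, 119, 155] ⇒ [61, 78, 120, 156]
  SqiVI TTAGTAA/4: at [20, 45, 112, 140, 173] ⇒ [24, 49, 116, 144, 177]
  BxoII ATAGCT/0: at [39, 100] ⇒ [39, 100]
  AzqIX GGAT/2: at [32, 37, 52, 66, 73, 84, 93, 150, 161, 183] ⇒ [1, 34, 39, 54, 68, 75, 86, 95, 152, 163]

All cut coordinates (distinct, sorted): [1, 24, 34, 39, 49, 54, 61, 68, 75, 78, 86, 95, 100, 116, 120, 144, 152, 156, 163, 177]

Fragment lengths:
  1→24: 23 bp
  24→34: 10 bp
  34→39: 5 bp
  39→49: 10 bp
  49→54: 5 bp
  54→61: 7 bp
  61→68: 7 bp
  68→75: 7 bp
  75→78: 3 bp
  78→86: 8 bp
  86→95: 9 bp
  95→100: 5 bp
  100→116: 16 bp
  116→120: 4 bp
  120→144: 24 bp
  144→152: 8 bp
  152→156: 4 bp
  156→163: 7 bp
  163→177: 14 bp
  177→1 (wrap): 184-177+1 = 8 bp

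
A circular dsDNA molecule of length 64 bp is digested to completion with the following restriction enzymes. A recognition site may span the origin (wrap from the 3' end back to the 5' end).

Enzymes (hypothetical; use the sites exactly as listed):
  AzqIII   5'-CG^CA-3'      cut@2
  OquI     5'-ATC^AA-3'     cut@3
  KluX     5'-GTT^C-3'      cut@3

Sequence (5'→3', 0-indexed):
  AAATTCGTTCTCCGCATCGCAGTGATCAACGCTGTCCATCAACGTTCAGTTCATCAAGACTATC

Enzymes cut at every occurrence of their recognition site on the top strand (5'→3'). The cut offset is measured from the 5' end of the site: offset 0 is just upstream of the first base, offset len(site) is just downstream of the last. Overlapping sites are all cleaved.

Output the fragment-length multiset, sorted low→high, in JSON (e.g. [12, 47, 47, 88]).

[4,5,5,5,6,8,9,9,13]

Site scan:
  AzqIII (CGCA, off=2): starts [12, 17] → cuts [14, 19]
  OquI (ATCAA, off=3): starts [24, 37, 52, 61] → cuts [0, 27, 40, 55]
  KluX (GTTC, off=3): starts [6, 43, 48] → cuts [9, 46, 51]

All cut coordinates (distinct, sorted): [0, 9, 14, 19, 27, 40, 46, 51, 55]

Fragment lengths:
  0→9: 9 bp
  9→14: 5 bp
  14→19: 5 bp
  19→27: 8 bp
  27→40: 13 bp
  40→46: 6 bp
  46→51: 5 bp
  51→55: 4 bp
  55→0 (wrap): 64-55+0 = 9 bp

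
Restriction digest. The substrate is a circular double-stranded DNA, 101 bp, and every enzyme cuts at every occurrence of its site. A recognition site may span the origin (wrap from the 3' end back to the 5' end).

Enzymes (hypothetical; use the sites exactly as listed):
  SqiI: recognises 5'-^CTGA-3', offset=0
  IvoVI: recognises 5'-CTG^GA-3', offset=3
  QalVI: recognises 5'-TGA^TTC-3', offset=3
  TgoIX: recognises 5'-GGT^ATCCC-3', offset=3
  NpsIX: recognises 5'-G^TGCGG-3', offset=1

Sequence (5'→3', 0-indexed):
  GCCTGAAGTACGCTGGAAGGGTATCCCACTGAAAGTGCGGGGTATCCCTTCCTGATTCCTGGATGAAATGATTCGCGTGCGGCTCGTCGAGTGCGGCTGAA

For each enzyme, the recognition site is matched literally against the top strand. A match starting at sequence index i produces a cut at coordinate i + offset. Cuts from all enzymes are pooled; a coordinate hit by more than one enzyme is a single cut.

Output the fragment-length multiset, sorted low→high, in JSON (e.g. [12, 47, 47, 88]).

[4,5,6,6,6,7,7,7,8,8,10,13,14]

Per-enzyme occurrences:
  SqiI CTGA/0: at [2, 28, 51, 96] ⇒ [2, 28, 51, 96]
  IvoVI CTGGA/3: at [12, 58] ⇒ [15, 61]
  QalVI TGATTC/3: at [52, 68] ⇒ [55, 71]
  TgoIX GGTATCCC/3: at [19, 40] ⇒ [22, 43]
  NpsIX GTGCGG/1: at [34, 76, 90] ⇒ [35, 77, 91]

Pooled cuts: [2, 15, 22, 28, 35, 43, 51, 55, 61, 71, 77, 91, 96]

Fragment lengths:
  2→15: 13 bp
  15→22: 7 bp
  22→28: 6 bp
  28→35: 7 bp
  35→43: 8 bp
  43→51: 8 bp
  51→55: 4 bp
  55→61: 6 bp
  61→71: 10 bp
  71→77: 6 bp
  77→91: 14 bp
  91→96: 5 bp
  96→2 (wrap): 101-96+2 = 7 bp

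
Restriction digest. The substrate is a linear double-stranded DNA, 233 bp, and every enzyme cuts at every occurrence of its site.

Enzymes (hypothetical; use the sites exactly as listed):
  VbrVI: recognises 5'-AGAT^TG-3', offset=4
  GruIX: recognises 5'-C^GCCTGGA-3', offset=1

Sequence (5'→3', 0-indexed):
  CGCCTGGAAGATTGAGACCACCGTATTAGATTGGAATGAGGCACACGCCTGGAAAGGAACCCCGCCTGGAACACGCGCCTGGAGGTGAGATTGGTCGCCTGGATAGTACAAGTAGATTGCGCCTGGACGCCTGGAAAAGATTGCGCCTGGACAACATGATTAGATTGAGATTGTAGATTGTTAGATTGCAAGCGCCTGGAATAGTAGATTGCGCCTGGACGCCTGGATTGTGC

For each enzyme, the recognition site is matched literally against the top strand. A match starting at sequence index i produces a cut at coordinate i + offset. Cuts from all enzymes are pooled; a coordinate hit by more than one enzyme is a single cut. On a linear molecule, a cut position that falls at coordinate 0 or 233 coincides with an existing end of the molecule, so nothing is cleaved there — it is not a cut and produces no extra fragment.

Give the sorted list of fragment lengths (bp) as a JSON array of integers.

Site scan:
  VbrVI (AGATTG, off=4): starts [8, 27, 87, 113, 137, 161, 167, 174, 182, 205] → cuts [12, 31, 91, 117, 141, 165, 171, 178, 186, 209]
  GruIX (CGCCTGGA, off=1): starts [0, 45, 62, 75, 95, 119, 127, 143, 192, 211, 219] → cuts [1, 46, 63, 76, 96, 120, 128, 144, 193, 212, 220]

All cut coordinates (distinct, sorted): [1, 12, 31, 46, 63, 76, 91, 96, 117, 120, 128, 141, 144, 165, 171, 178, 186, 193, 209, 212, 220]

Fragment lengths:
  [0,1): 1 bp
  [1,12): 11 bp
  [12,31): 19 bp
  [31,46): 15 bp
  [46,63): 17 bp
  [63,76): 13 bp
  [76,91): 15 bp
  [91,96): 5 bp
  [96,117): 21 bp
  [117,120): 3 bp
  [120,128): 8 bp
  [128,141): 13 bp
  [141,144): 3 bp
  [144,165): 21 bp
  [165,171): 6 bp
  [171,178): 7 bp
  [178,186): 8 bp
  [186,193): 7 bp
  [193,209): 16 bp
  [209,212): 3 bp
  [212,220): 8 bp
  [220,233): 13 bp

[1,3,3,3,5,6,7,7,8,8,8,11,13,13,13,15,15,16,17,19,21,21]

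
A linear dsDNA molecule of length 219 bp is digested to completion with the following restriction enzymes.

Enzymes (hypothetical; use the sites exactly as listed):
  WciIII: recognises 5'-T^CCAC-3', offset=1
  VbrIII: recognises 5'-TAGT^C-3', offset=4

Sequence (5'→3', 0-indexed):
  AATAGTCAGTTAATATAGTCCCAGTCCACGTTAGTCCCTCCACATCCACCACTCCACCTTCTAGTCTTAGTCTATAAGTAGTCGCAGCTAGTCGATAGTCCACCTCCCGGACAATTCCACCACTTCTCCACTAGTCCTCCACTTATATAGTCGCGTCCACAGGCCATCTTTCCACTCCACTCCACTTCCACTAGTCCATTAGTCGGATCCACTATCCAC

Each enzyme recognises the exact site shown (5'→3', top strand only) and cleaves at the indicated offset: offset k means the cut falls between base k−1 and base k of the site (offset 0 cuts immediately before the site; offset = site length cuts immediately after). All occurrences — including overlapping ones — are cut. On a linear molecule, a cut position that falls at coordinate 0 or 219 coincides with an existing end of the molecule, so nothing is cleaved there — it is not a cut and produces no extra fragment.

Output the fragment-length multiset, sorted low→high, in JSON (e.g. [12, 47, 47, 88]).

[3,4,4,5,5,5,5,6,6,6,6,6,7,7,8,8,8,8,10,10,11,11,12,13,13,15,17]

Scan for sites:
  WciIII (TCCAC, off=1): starts [24, 38, 44, 52, 98, 115, 126, 137, 155, 170, 175, 180, 186, 207, 214] → cuts [25, 39, 45, 53, 99, 116, 127, 138, 156, 171, 176, 181, 187, 208, 215]
  VbrIII (TAGTC, off=4): starts [2, 15, 31, 61, 67, 78, 88, 95, 131, 147, 191, 199] → cuts [6, 19, 35, 65, 71, 82, 92, 99, 135, 151, 195, 203]

Pooled cuts: [6, 19, 25, 35, 39, 45, 53, 65, 71, 82, 92, 99, 116, 127, 135, 138, 151, 156, 171, 176, 181, 187, 195, 203, 208, 215]

Fragment lengths:
  [0,6): 6 bp
  [6,19): 13 bp
  [19,25): 6 bp
  [25,35): 10 bp
  [35,39): 4 bp
  [39,45): 6 bp
  [45,53): 8 bp
  [53,65): 12 bp
  [65,71): 6 bp
  [71,82): 11 bp
  [82,92): 10 bp
  [92,99): 7 bp
  [99,116): 17 bp
  [116,127): 11 bp
  [127,135): 8 bp
  [135,138): 3 bp
  [138,151): 13 bp
  [151,156): 5 bp
  [156,171): 15 bp
  [171,176): 5 bp
  [176,181): 5 bp
  [181,187): 6 bp
  [187,195): 8 bp
  [195,203): 8 bp
  [203,208): 5 bp
  [208,215): 7 bp
  [215,219): 4 bp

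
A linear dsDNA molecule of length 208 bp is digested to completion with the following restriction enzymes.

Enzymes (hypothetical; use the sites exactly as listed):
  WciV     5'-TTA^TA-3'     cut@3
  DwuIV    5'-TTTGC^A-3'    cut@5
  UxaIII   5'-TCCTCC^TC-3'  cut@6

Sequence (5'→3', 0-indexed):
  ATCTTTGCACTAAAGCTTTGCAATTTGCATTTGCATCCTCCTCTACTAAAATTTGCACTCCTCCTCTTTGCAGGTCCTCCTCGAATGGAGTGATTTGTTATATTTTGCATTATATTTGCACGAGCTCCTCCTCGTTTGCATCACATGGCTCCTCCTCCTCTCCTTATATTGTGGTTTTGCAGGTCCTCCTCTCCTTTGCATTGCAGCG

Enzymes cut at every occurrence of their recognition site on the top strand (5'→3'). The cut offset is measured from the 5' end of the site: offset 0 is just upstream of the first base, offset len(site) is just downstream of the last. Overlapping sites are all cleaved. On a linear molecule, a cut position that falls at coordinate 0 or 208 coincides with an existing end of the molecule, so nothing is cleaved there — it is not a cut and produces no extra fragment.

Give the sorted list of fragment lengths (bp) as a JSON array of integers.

Scan for sites:
  WciV TTATA/3: at [97, 109, 163] ⇒ [100, 112, 166]
  DwuIV TTTGCA/5: at [3, 16, 23, 29, 51, 66, 103, 114, 134, 175, 194] ⇒ [8, 21, 28, 34, 56, 71, 108, 119, 139, 180, 199]
  UxaIII TCCTCCTC/6: at [35, 58, 74, 125, 149, 152, 183] ⇒ [41, 64, 80, 131, 155, 158, 189]

Pooled cuts: [8, 21, 28, 34, 41, 56, 64, 71, 80, 100, 108, 112, 119, 131, 139, 155, 158, 166, 180, 189, 199]

Fragments:
  [0,8): 8 bp
  [8,21): 13 bp
  [21,28): 7 bp
  [28,34): 6 bp
  [34,41): 7 bp
  [41,56): 15 bp
  [56,64): 8 bp
  [64,71): 7 bp
  [71,80): 9 bp
  [80,100): 20 bp
  [100,108): 8 bp
  [108,112): 4 bp
  [112,119): 7 bp
  [119,131): 12 bp
  [131,139): 8 bp
  [139,155): 16 bp
  [155,158): 3 bp
  [158,166): 8 bp
  [166,180): 14 bp
  [180,189): 9 bp
  [189,199): 10 bp
  [199,208): 9 bp

[3,4,6,7,7,7,7,8,8,8,8,8,9,9,9,10,12,13,14,15,16,20]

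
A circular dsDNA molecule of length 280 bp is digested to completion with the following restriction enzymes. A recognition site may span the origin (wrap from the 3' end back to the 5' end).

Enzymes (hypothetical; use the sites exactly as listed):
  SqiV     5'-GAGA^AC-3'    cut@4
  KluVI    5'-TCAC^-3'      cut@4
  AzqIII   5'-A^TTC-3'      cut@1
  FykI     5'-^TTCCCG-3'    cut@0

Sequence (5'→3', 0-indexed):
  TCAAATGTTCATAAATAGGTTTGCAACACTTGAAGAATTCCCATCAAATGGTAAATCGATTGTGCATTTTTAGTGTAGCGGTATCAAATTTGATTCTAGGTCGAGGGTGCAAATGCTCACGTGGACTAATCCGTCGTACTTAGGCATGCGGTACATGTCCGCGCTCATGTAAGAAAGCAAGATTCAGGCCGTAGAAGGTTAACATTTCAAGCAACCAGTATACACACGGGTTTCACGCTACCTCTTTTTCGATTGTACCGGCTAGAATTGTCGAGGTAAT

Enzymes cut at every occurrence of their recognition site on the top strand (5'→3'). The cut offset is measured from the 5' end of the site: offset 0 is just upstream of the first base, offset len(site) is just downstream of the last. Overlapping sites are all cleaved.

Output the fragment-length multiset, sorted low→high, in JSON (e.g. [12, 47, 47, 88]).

Scan for sites:
  SqiV (GAGAAC, off=4): no sites
  KluVI (TCAC, off=4): starts [116, 232] → cuts [120, 236]
  AzqIII (ATTC, off=1): starts [36, 92, 181, 278] → cuts [37, 93, 182, 279]
  FykI (TTCCCG, off=0): no sites

All cut coordinates (distinct, sorted): [37, 93, 120, 182, 236, 279]

Fragment lengths:
  37→93: 56 bp
  93→120: 27 bp
  120→182: 62 bp
  182→236: 54 bp
  236→279: 43 bp
  279→37 (wrap): 280-279+37 = 38 bp

[27,38,43,54,56,62]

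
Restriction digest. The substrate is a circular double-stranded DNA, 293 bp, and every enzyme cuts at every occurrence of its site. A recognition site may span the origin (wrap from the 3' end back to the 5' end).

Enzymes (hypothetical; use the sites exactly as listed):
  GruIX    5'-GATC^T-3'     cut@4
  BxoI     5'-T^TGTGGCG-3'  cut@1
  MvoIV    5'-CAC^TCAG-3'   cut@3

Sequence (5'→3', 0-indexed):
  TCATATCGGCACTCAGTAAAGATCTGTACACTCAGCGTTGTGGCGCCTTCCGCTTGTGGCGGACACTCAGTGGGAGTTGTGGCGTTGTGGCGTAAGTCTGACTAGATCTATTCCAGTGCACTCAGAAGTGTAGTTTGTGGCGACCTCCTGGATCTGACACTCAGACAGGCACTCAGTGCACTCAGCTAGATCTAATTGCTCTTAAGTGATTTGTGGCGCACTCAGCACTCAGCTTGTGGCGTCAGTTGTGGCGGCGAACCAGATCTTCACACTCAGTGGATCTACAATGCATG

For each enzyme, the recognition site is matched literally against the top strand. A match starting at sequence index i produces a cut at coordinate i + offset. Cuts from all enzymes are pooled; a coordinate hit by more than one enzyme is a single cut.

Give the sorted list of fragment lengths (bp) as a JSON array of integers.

[6,6,7,7,7,7,8,9,10,10,11,11,12,12,12,12,13,14,16,19,19,19,23,23]

Site scan:
  GruIX (GATCT, off=4): starts [20, 104, 150, 188, 261, 278] → cuts [24, 108, 154, 192, 265, 282]
  BxoI (TTGTGGCG, off=1): starts [37, 53, 76, 84, 134, 210, 233, 245] → cuts [38, 54, 77, 85, 135, 211, 234, 246]
  MvoIV (CACTCAG, off=3): starts [9, 28, 63, 118, 157, 169, 178, 218, 225, 269] → cuts [12, 31, 66, 121, 160, 172, 181, 221, 228, 272]

Pooled cuts: [12, 24, 31, 38, 54, 66, 77, 85, 108, 121, 135, 154, 160, 172, 181, 192, 211, 221, 228, 234, 246, 265, 272, 282]

Fragments:
  12→24: 12 bp
  24→31: 7 bp
  31→38: 7 bp
  38→54: 16 bp
  54→66: 12 bp
  66→77: 11 bp
  77→85: 8 bp
  85→108: 23 bp
  108→121: 13 bp
  121→135: 14 bp
  135→154: 19 bp
  154→160: 6 bp
  160→172: 12 bp
  172→181: 9 bp
  181→192: 11 bp
  192→211: 19 bp
  211→221: 10 bp
  221→228: 7 bp
  228→234: 6 bp
  234→246: 12 bp
  246→265: 19 bp
  265→272: 7 bp
  272→282: 10 bp
  282→12 (wrap): 293-282+12 = 23 bp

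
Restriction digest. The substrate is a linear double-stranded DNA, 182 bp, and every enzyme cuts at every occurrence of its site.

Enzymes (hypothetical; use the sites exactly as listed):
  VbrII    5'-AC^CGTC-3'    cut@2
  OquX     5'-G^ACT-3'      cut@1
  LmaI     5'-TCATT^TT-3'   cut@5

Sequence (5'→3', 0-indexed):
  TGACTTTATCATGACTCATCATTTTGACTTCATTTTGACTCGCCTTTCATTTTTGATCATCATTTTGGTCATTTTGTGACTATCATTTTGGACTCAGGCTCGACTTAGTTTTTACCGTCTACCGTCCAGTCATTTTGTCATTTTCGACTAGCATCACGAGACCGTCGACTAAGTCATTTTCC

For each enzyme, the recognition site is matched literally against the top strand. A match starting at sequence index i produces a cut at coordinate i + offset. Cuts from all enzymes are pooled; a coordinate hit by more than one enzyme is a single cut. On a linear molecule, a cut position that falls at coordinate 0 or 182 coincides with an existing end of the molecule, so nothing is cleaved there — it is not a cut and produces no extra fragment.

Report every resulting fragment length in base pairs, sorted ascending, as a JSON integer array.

[2,3,3,4,4,4,5,5,7,8,8,9,9,10,11,11,11,12,13,13,14,16]

Per-enzyme occurrences:
  VbrII ACCGTC/2: at [113, 120, 160] ⇒ [115, 122, 162]
  OquX GACT/1: at [1, 12, 25, 36, 77, 90, 101, 145, 166] ⇒ [2, 13, 26, 37, 78, 91, 102, 146, 167]
  LmaI TCATTTT/5: at [18, 29, 46, 59, 68, 82, 129, 137, 173] ⇒ [23, 34, 51, 64, 73, 87, 134, 142, 178]

Pooled cuts: [2, 13, 23, 26, 34, 37, 51, 64, 73, 78, 87, 91, 102, 115, 122, 134, 142, 146, 162, 167, 178]

Fragment lengths:
  [0,2): 2 bp
  [2,13): 11 bp
  [13,23): 10 bp
  [23,26): 3 bp
  [26,34): 8 bp
  [34,37): 3 bp
  [37,51): 14 bp
  [51,64): 13 bp
  [64,73): 9 bp
  [73,78): 5 bp
  [78,87): 9 bp
  [87,91): 4 bp
  [91,102): 11 bp
  [102,115): 13 bp
  [115,122): 7 bp
  [122,134): 12 bp
  [134,142): 8 bp
  [142,146): 4 bp
  [146,162): 16 bp
  [162,167): 5 bp
  [167,178): 11 bp
  [178,182): 4 bp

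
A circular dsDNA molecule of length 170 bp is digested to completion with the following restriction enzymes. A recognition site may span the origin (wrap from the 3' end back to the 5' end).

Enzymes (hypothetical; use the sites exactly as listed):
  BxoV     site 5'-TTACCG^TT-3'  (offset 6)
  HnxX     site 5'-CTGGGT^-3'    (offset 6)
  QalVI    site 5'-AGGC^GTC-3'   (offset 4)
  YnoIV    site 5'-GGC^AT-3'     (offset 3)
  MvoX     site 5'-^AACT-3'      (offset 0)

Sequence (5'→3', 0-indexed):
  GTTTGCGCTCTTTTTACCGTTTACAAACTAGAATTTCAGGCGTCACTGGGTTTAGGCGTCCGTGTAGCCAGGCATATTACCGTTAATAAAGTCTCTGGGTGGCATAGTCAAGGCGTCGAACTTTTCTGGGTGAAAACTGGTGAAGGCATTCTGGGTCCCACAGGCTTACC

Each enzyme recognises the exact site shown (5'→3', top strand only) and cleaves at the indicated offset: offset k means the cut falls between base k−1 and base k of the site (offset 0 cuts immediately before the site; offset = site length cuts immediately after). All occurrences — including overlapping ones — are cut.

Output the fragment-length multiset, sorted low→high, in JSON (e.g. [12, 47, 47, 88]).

Site scan:
  BxoV (TTACCGTT, off=6): starts [13, 76, 165] → cuts [1, 19, 82]
  HnxX (CTGGGT, off=6): starts [45, 94, 125, 150] → cuts [51, 100, 131, 156]
  QalVI (AGGCGTC, off=4): starts [37, 53, 110] → cuts [41, 57, 114]
  YnoIV (GGCAT, off=3): starts [70, 100, 144] → cuts [73, 103, 147]
  MvoX (AACT, off=0): starts [25, 118, 134] → cuts [25, 118, 134]

All cut coordinates (distinct, sorted): [1, 19, 25, 41, 51, 57, 73, 82, 100, 103, 114, 118, 131, 134, 147, 156]

Fragment lengths:
  1→19: 18 bp
  19→25: 6 bp
  25→41: 16 bp
  41→51: 10 bp
  51→57: 6 bp
  57→73: 16 bp
  73→82: 9 bp
  82→100: 18 bp
  100→103: 3 bp
  103→114: 11 bp
  114→118: 4 bp
  118→131: 13 bp
  131→134: 3 bp
  134→147: 13 bp
  147→156: 9 bp
  156→1 (wrap): 170-156+1 = 15 bp

[3,3,4,6,6,9,9,10,11,13,13,15,16,16,18,18]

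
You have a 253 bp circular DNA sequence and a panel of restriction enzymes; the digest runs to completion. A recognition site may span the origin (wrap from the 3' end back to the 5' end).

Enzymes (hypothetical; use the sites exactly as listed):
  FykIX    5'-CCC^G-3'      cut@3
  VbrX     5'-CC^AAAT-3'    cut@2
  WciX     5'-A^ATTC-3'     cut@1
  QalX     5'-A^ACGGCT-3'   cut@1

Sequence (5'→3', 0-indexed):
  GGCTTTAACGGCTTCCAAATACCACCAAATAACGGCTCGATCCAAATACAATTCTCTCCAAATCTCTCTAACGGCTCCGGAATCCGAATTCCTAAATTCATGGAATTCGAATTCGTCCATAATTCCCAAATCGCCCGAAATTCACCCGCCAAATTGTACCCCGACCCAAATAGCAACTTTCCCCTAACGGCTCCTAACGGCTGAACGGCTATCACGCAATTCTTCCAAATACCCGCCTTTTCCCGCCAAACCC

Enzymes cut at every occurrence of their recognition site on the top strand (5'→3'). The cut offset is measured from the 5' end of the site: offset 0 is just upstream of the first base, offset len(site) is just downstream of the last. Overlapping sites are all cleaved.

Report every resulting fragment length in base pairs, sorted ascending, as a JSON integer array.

[3,3,5,5,6,6,7,7,8,8,8,8,8,9,9,9,9,9,10,10,10,11,11,12,12,14,17,19]

Per-enzyme occurrences:
  FykIX (CCCG, off=3): starts [133, 144, 159, 231, 241, 250] → cuts [0, 136, 147, 162, 234, 244]
  VbrX (CCAAAT, off=2): starts [14, 24, 41, 57, 125, 148, 165, 224] → cuts [16, 26, 43, 59, 127, 150, 167, 226]
  WciX (AATTC, off=1): starts [49, 86, 94, 103, 109, 120, 138, 217] → cuts [50, 87, 95, 104, 110, 121, 139, 218]
  QalX (AACGGCT, off=1): starts [6, 30, 69, 185, 195, 203] → cuts [7, 31, 70, 186, 196, 204]

Pooled cuts: [0, 7, 16, 26, 31, 43, 50, 59, 70, 87, 95, 104, 110, 121, 127, 136, 139, 147, 150, 162, 167, 186, 196, 204, 218, 226, 234, 244]

Fragment lengths:
  0→7: 7 bp
  7→16: 9 bp
  16→26: 10 bp
  26→31: 5 bp
  31→43: 12 bp
  43→50: 7 bp
  50→59: 9 bp
  59→70: 11 bp
  70→87: 17 bp
  87→95: 8 bp
  95→104: 9 bp
  104→110: 6 bp
  110→121: 11 bp
  121→127: 6 bp
  127→136: 9 bp
  136→139: 3 bp
  139→147: 8 bp
  147→150: 3 bp
  150→162: 12 bp
  162→167: 5 bp
  167→186: 19 bp
  186→196: 10 bp
  196→204: 8 bp
  204→218: 14 bp
  218→226: 8 bp
  226→234: 8 bp
  234→244: 10 bp
  244→0 (wrap): 253-244+0 = 9 bp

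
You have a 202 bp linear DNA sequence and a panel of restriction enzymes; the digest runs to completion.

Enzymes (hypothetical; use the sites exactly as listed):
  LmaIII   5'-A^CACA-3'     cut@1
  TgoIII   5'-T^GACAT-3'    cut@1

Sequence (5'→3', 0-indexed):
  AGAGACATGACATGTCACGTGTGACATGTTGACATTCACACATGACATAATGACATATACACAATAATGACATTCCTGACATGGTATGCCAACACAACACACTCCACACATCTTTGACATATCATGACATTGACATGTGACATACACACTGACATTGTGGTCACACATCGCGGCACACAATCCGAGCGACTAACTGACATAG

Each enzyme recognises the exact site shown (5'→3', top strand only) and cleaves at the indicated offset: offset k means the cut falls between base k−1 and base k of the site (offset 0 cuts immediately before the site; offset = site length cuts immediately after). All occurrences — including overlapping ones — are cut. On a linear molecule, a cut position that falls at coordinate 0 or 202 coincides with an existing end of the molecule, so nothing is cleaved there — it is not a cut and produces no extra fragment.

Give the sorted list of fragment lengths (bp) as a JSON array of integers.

Per-enzyme occurrences:
  LmaIII ACACA/1: at [37, 58, 91, 96, 105, 143, 162, 174] ⇒ [38, 59, 92, 97, 106, 144, 163, 175]
  TgoIII TGACAT/1: at [7, 21, 29, 42, 50, 67, 76, 114, 124, 130, 137, 149, 194] ⇒ [8, 22, 30, 43, 51, 68, 77, 115, 125, 131, 138, 150, 195]

Pooled cuts: [8, 22, 30, 38, 43, 51, 59, 68, 77, 92, 97, 106, 115, 125, 131, 138, 144, 150, 163, 175, 195]

Fragment lengths:
  [0,8): 8 bp
  [8,22): 14 bp
  [22,30): 8 bp
  [30,38): 8 bp
  [38,43): 5 bp
  [43,51): 8 bp
  [51,59): 8 bp
  [59,68): 9 bp
  [68,77): 9 bp
  [77,92): 15 bp
  [92,97): 5 bp
  [97,106): 9 bp
  [106,115): 9 bp
  [115,125): 10 bp
  [125,131): 6 bp
  [131,138): 7 bp
  [138,144): 6 bp
  [144,150): 6 bp
  [150,163): 13 bp
  [163,175): 12 bp
  [175,195): 20 bp
  [195,202): 7 bp

[5,5,6,6,6,7,7,8,8,8,8,8,9,9,9,9,10,12,13,14,15,20]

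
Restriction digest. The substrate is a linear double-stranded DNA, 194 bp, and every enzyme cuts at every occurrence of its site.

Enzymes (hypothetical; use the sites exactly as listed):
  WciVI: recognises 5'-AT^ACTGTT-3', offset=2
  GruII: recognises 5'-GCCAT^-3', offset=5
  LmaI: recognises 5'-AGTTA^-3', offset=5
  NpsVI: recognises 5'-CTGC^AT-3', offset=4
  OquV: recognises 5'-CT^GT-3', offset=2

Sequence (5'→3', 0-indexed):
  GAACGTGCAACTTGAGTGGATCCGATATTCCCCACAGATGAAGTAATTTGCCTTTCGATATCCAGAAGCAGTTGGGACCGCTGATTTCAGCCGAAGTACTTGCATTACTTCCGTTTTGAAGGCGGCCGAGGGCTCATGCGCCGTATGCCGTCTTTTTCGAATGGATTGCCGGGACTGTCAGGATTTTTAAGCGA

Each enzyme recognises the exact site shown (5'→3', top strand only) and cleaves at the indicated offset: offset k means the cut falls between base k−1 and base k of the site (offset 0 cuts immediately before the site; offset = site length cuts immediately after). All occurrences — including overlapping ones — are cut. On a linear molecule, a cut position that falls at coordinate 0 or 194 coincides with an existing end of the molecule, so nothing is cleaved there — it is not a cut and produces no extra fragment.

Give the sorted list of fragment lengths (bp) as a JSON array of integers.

Scan for sites:
  WciVI (ATACTGTT, off=2): no sites
  GruII (GCCAT, off=5): no sites
  LmaI (AGTTA, off=5): no sites
  NpsVI (CTGCAT, off=4): no sites
  OquV CTGT/2: at [174] ⇒ [176]

All cut coordinates (distinct, sorted): [176]

Fragments:
  [0,176): 176 bp
  [176,194): 18 bp

[18,176]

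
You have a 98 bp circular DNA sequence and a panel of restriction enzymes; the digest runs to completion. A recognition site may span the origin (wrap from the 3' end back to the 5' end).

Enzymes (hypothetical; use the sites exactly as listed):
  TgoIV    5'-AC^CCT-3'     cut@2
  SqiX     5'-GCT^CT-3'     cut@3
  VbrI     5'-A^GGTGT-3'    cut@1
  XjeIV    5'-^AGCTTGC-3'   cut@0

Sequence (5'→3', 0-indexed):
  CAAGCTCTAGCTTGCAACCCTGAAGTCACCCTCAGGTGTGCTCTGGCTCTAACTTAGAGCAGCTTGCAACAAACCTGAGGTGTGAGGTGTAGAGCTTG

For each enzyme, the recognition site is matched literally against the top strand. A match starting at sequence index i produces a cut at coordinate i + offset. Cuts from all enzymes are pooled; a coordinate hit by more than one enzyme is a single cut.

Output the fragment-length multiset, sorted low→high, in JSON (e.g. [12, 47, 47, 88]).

Per-enzyme occurrences:
  TgoIV ACCCT/2: at [16, 27] ⇒ [18, 29]
  SqiX GCTCT/3: at [3, 39, 45] ⇒ [6, 42, 48]
  VbrI AGGTGT/1: at [33, 77, 84] ⇒ [34, 78, 85]
  XjeIV AGCTTGC/0: at [8, 60, 92] ⇒ [8, 60, 92]

All cut coordinates (distinct, sorted): [6, 8, 18, 29, 34, 42, 48, 60, 78, 85, 92]

Fragments:
  6→8: 2 bp
  8→18: 10 bp
  18→29: 11 bp
  29→34: 5 bp
  34→42: 8 bp
  42→48: 6 bp
  48→60: 12 bp
  60→78: 18 bp
  78→85: 7 bp
  85→92: 7 bp
  92→6 (wrap): 98-92+6 = 12 bp

[2,5,6,7,7,8,10,11,12,12,18]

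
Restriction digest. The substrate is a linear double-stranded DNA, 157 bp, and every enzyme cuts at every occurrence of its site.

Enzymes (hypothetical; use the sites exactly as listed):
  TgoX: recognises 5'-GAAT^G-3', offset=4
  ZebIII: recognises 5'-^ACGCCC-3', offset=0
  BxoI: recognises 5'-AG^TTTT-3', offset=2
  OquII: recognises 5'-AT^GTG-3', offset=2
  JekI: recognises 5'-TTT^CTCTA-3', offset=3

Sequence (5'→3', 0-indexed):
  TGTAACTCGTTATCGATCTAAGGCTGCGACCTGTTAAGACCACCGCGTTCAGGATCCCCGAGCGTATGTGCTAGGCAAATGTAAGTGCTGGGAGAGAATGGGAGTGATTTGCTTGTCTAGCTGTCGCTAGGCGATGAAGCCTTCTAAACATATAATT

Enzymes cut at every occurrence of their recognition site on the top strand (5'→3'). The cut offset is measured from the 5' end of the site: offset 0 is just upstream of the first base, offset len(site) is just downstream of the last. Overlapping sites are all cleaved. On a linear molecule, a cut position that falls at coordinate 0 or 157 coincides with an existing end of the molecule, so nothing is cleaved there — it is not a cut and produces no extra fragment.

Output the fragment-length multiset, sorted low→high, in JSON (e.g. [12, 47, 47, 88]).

Scan for sites:
  TgoX GAATG/4: at [95] ⇒ [99]
  ZebIII (ACGCCC, off=0): no sites
  BxoI (AGTTTT, off=2): no sites
  OquII ATGTG/2: at [65] ⇒ [67]
  JekI (TTTCTCTA, off=3): no sites

Pooled cuts: [67, 99]

Fragments:
  [0,67): 67 bp
  [67,99): 32 bp
  [99,157): 58 bp

[32,58,67]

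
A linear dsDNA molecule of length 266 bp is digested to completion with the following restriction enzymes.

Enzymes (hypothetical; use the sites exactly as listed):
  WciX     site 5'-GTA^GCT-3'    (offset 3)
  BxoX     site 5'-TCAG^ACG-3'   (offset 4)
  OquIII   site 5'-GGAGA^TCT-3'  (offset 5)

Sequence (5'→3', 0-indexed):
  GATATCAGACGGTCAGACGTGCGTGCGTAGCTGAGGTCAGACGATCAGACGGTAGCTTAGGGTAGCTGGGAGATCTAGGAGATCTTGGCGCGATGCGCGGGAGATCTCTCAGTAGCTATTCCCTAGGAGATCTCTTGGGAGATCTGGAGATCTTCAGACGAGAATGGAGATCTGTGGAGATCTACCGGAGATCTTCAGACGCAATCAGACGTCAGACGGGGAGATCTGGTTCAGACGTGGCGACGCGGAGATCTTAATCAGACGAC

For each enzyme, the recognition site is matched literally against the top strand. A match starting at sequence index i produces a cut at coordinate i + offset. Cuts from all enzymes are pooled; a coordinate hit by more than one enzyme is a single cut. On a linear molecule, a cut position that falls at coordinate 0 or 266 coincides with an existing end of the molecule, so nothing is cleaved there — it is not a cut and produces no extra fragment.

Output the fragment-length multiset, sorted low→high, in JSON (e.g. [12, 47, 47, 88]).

[5,6,7,7,7,8,8,8,8,9,9,9,10,10,10,10,10,10,11,11,12,13,13,16,17,22]

Scan for sites:
  WciX (GTAGCT, off=3): starts [26, 51, 61, 111] → cuts [29, 54, 64, 114]
  BxoX (TCAGACG, off=4): starts [4, 12, 36, 44, 153, 194, 204, 211, 230, 257] → cuts [8, 16, 40, 48, 157, 198, 208, 215, 234, 261]
  OquIII (GGAGATCT, off=5): starts [68, 77, 99, 125, 137, 145, 165, 175, 186, 219, 246] → cuts [73, 82, 104, 130, 142, 150, 170, 180, 191, 224, 251]

Pooled cuts: [8, 16, 29, 40, 48, 54, 64, 73, 82, 104, 114, 130, 142, 150, 157, 170, 180, 191, 198, 208, 215, 224, 234, 251, 261]

Fragment lengths:
  [0,8): 8 bp
  [8,16): 8 bp
  [16,29): 13 bp
  [29,40): 11 bp
  [40,48): 8 bp
  [48,54): 6 bp
  [54,64): 10 bp
  [64,73): 9 bp
  [73,82): 9 bp
  [82,104): 22 bp
  [104,114): 10 bp
  [114,130): 16 bp
  [130,142): 12 bp
  [142,150): 8 bp
  [150,157): 7 bp
  [157,170): 13 bp
  [170,180): 10 bp
  [180,191): 11 bp
  [191,198): 7 bp
  [198,208): 10 bp
  [208,215): 7 bp
  [215,224): 9 bp
  [224,234): 10 bp
  [234,251): 17 bp
  [251,261): 10 bp
  [261,266): 5 bp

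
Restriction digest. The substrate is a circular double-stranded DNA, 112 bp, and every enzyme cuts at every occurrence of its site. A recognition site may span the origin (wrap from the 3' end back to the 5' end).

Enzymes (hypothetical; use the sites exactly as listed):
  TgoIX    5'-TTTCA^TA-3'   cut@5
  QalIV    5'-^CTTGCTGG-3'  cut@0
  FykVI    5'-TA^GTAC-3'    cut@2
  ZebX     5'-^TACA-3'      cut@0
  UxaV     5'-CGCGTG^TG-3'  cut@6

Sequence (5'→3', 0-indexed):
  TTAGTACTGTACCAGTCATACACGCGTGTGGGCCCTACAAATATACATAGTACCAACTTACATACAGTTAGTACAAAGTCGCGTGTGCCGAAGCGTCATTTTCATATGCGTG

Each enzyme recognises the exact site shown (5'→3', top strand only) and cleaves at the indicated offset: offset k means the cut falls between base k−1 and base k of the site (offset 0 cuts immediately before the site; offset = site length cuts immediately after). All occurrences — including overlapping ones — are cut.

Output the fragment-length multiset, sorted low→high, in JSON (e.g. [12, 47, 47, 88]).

[1,4,6,7,8,8,9,10,11,14,15,19]

Scan for sites:
  TgoIX (TTTCATA, off=5): starts [99] → cuts [104]
  QalIV (CTTGCTGG, off=0): no sites
  FykVI (TAGTAC, off=2): starts [1, 47, 68] → cuts [3, 49, 70]
  ZebX (TACA, off=0): starts [18, 35, 43, 58, 62, 71] → cuts [18, 35, 43, 58, 62, 71]
  UxaV (CGCGTGTG, off=6): starts [22, 79] → cuts [28, 85]

All cut coordinates (distinct, sorted): [3, 18, 28, 35, 43, 49, 58, 62, 70, 71, 85, 104]

Fragments:
  3→18: 15 bp
  18→28: 10 bp
  28→35: 7 bp
  35→43: 8 bp
  43→49: 6 bp
  49→58: 9 bp
  58→62: 4 bp
  62→70: 8 bp
  70→71: 1 bp
  71→85: 14 bp
  85→104: 19 bp
  104→3 (wrap): 112-104+3 = 11 bp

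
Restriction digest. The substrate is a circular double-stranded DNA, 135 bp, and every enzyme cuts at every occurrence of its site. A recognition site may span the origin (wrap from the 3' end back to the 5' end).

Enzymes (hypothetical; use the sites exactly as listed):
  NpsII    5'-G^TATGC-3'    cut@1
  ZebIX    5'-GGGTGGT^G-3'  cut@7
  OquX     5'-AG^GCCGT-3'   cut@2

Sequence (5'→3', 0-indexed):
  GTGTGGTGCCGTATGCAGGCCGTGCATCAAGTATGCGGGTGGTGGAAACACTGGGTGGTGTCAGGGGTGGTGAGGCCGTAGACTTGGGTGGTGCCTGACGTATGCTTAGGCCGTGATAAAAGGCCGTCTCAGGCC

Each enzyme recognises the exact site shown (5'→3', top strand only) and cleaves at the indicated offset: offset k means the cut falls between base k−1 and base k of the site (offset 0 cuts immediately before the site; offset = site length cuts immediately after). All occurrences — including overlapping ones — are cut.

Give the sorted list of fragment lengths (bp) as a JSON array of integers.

[3,7,8,9,10,12,12,13,13,14,16,18]

Scan for sites:
  NpsII (GTATGC, off=1): starts [10, 30, 99] → cuts [11, 31, 100]
  ZebIX (GGGTGGTG, off=7): starts [36, 52, 64, 85] → cuts [43, 59, 71, 92]
  OquX (AGGCCGT, off=2): starts [16, 72, 107, 120, 130] → cuts [18, 74, 109, 122, 132]

Pooled cuts: [11, 18, 31, 43, 59, 71, 74, 92, 100, 109, 122, 132]

Fragments:
  11→18: 7 bp
  18→31: 13 bp
  31→43: 12 bp
  43→59: 16 bp
  59→71: 12 bp
  71→74: 3 bp
  74→92: 18 bp
  92→100: 8 bp
  100→109: 9 bp
  109→122: 13 bp
  122→132: 10 bp
  132→11 (wrap): 135-132+11 = 14 bp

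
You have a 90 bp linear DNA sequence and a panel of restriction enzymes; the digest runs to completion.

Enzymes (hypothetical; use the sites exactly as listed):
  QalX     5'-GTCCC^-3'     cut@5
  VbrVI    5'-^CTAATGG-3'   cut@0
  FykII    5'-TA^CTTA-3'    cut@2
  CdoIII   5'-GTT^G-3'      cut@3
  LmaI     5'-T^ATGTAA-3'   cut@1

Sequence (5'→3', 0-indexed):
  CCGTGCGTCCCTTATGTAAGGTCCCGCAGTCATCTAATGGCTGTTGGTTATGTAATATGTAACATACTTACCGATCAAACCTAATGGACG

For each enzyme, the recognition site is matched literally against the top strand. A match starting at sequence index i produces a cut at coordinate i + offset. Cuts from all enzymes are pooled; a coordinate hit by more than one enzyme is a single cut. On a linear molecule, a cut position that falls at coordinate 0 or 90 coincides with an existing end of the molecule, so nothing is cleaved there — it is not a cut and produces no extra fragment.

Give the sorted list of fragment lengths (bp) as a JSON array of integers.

Site scan:
  QalX GTCCC/5: at [6, 20] ⇒ [11, 25]
  VbrVI CTAATGG/0: at [33, 80] ⇒ [33, 80]
  FykII TACTTA/2: at [64] ⇒ [66]
  CdoIII GTTG/3: at [42] ⇒ [45]
  LmaI TATGTAA/1: at [12, 48, 55] ⇒ [13, 49, 56]

Pooled cuts: [11, 13, 25, 33, 45, 49, 56, 66, 80]

Fragments:
  [0,11): 11 bp
  [11,13): 2 bp
  [13,25): 12 bp
  [25,33): 8 bp
  [33,45): 12 bp
  [45,49): 4 bp
  [49,56): 7 bp
  [56,66): 10 bp
  [66,80): 14 bp
  [80,90): 10 bp

[2,4,7,8,10,10,11,12,12,14]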